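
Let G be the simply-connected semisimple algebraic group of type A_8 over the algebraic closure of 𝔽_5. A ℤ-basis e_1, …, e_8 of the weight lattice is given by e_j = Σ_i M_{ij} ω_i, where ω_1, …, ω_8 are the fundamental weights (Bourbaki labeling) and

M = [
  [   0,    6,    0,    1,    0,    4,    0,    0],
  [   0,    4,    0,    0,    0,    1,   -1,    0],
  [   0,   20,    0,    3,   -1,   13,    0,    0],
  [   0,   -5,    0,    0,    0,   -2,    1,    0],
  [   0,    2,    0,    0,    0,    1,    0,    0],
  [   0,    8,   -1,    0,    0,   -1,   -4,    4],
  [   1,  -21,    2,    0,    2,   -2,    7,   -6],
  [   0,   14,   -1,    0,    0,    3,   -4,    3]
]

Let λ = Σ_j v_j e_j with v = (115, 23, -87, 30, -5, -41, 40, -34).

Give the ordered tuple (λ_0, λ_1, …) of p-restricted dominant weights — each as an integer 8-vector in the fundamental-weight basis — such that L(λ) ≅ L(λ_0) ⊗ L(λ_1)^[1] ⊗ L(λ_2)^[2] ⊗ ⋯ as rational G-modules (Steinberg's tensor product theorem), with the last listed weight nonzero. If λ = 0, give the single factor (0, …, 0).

((4, 1, 2, 2, 0, 1, 4, 4), (0, 2, 4, 1, 1, 3, 2, 4))

ω-coordinates c = M·v, v = (115, 23, -87, 30, -5, -41, 40, -34):
  c_1 = 0*115 + 6*23 + 0*-87 + 1*30 + 0*-5 + 4*-41 + 0*40 + 0*-34 = 4
  c_2 = 0*115 + 4*23 + 0*-87 + 0*30 + 0*-5 + 1*-41 + -1*40 + 0*-34 = 11
  c_3 = 0*115 + 20*23 + 0*-87 + 3*30 + -1*-5 + 13*-41 + 0*40 + 0*-34 = 22
  c_4 = 0*115 + -5*23 + 0*-87 + 0*30 + 0*-5 + -2*-41 + 1*40 + 0*-34 = 7
  c_5 = 0*115 + 2*23 + 0*-87 + 0*30 + 0*-5 + 1*-41 + 0*40 + 0*-34 = 5
  c_6 = 0*115 + 8*23 + -1*-87 + 0*30 + 0*-5 + -1*-41 + -4*40 + 4*-34 = 16
  c_7 = 1*115 + -21*23 + 2*-87 + 0*30 + 2*-5 + -2*-41 + 7*40 + -6*-34 = 14
  c_8 = 0*115 + 14*23 + -1*-87 + 0*30 + 0*-5 + 3*-41 + -4*40 + 3*-34 = 24
p = 5; digits c_i = Σ_j d_{ij}·5^j, 0 ≤ d_{ij} < 5:
  c_1 = 4 = 4·5^0
  c_2 = 11 = 1·5^0 + 2·5^1
  c_3 = 22 = 2·5^0 + 4·5^1
  c_4 = 7 = 2·5^0 + 1·5^1
  c_5 = 5 = 0·5^0 + 1·5^1
  c_6 = 16 = 1·5^0 + 3·5^1
  c_7 = 14 = 4·5^0 + 2·5^1
  c_8 = 24 = 4·5^0 + 4·5^1
p-restricted factor λ_0 = (4, 1, 2, 2, 0, 1, 4, 4)
p-restricted factor λ_1 = (0, 2, 4, 1, 1, 3, 2, 4)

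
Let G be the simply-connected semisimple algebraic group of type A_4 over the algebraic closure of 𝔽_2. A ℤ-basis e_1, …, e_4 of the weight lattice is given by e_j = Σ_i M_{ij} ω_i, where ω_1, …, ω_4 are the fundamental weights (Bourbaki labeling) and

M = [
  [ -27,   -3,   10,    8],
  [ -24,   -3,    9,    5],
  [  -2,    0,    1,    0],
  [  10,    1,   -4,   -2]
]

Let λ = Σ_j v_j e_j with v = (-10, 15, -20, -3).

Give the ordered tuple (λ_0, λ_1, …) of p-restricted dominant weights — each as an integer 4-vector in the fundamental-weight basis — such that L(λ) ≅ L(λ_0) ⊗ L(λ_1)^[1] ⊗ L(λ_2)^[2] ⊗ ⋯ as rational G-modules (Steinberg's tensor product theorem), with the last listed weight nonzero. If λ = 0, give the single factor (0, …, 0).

((1, 0, 0, 1),)

Compute c_i = Σ_j M_{ij} v_j with v = (-10, 15, -20, -3):
  c_1 = (-27)·(-10) + (-3)·(15) + (10)·(-20) + (8)·(-3) = 1
  c_2 = (-24)·(-10) + (-3)·(15) + (9)·(-20) + (5)·(-3) = 0
  c_3 = (-2)·(-10) + (0)·(15) + (1)·(-20) + (0)·(-3) = 0
  c_4 = (10)·(-10) + (1)·(15) + (-4)·(-20) + (-2)·(-3) = 1
p = 2; digits c_i = Σ_j d_{ij}·2^j, 0 ≤ d_{ij} < 2:
  c_1 = 1 = 1·2^0
  c_2 = 0
  c_3 = 0
  c_4 = 1 = 1·2^0
λ_0 = (1, 0, 0, 1)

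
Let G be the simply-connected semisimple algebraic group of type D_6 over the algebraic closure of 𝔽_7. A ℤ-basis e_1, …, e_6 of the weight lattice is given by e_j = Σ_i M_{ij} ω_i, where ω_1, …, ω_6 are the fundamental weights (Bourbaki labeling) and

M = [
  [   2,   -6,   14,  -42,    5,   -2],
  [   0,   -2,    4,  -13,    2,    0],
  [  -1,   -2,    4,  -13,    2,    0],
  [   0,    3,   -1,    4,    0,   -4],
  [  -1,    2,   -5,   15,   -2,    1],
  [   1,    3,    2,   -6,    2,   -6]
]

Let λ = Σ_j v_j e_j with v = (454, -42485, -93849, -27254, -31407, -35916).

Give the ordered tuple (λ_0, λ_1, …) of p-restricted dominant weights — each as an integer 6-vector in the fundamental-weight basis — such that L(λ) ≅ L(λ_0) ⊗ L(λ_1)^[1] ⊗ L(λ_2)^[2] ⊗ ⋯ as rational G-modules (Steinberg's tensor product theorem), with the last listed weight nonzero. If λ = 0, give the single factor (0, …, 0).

Change of basis e → ω: c = M·v where v = (454, -42485, -93849, -27254, -31407, -35916):
  c_1 = (2)·(454) + (-6)·(-42485) + (14)·(-93849) + (-42)·(-27254) + (5)·(-31407) + (-2)·(-35916) = 1397
  c_2 = (0)·(454) + (-2)·(-42485) + (4)·(-93849) + (-13)·(-27254) + (2)·(-31407) + (0)·(-35916) = 1062
  c_3 = (-1)·(454) + (-2)·(-42485) + (4)·(-93849) + (-13)·(-27254) + (2)·(-31407) + (0)·(-35916) = 608
  c_4 = (0)·(454) + (3)·(-42485) + (-1)·(-93849) + (4)·(-27254) + (0)·(-31407) + (-4)·(-35916) = 1042
  c_5 = (-1)·(454) + (2)·(-42485) + (-5)·(-93849) + (15)·(-27254) + (-2)·(-31407) + (1)·(-35916) = 1909
  c_6 = (1)·(454) + (3)·(-42485) + (2)·(-93849) + (-6)·(-27254) + (2)·(-31407) + (-6)·(-35916) = 1507
Writing each c_i in base p = 7:
  c_1 = 1397 = 4·7^0 + 3·7^1 + 0·7^2 + 4·7^3
  c_2 = 1062 = 5·7^0 + 4·7^1 + 0·7^2 + 3·7^3
  c_3 = 608 = 6·7^0 + 2·7^1 + 5·7^2 + 1·7^3
  c_4 = 1042 = 6·7^0 + 1·7^1 + 0·7^2 + 3·7^3
  c_5 = 1909 = 5·7^0 + 6·7^1 + 3·7^2 + 5·7^3
  c_6 = 1507 = 2·7^0 + 5·7^1 + 2·7^2 + 4·7^3
Factor λ_0 = (4, 5, 6, 6, 5, 2)
Factor λ_1 = (3, 4, 2, 1, 6, 5)
Factor λ_2 = (0, 0, 5, 0, 3, 2)
Factor λ_3 = (4, 3, 1, 3, 5, 4)

((4, 5, 6, 6, 5, 2), (3, 4, 2, 1, 6, 5), (0, 0, 5, 0, 3, 2), (4, 3, 1, 3, 5, 4))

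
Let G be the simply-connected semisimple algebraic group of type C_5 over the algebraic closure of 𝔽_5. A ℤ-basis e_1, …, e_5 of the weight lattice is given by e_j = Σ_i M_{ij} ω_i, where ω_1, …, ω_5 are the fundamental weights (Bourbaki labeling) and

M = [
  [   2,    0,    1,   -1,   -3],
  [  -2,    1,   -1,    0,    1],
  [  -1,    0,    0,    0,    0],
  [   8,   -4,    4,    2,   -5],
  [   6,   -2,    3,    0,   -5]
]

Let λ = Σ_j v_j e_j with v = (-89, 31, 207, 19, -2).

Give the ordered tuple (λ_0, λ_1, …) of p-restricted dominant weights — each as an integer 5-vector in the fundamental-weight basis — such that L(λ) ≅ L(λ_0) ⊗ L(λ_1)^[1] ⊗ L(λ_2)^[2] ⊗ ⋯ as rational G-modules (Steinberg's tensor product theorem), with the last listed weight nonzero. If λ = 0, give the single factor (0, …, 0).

Compute c_i = Σ_j M_{ij} v_j with v = (-89, 31, 207, 19, -2):
  c_1 = (2)·(-89) + (0)·(31) + (1)·(207) + (-1)·(19) + (-3)·(-2) = 16
  c_2 = (-2)·(-89) + (1)·(31) + (-1)·(207) + (0)·(19) + (1)·(-2) = 0
  c_3 = (-1)·(-89) + (0)·(31) + (0)·(207) + (0)·(19) + (0)·(-2) = 89
  c_4 = (8)·(-89) + (-4)·(31) + (4)·(207) + (2)·(19) + (-5)·(-2) = 40
  c_5 = (6)·(-89) + (-2)·(31) + (3)·(207) + (0)·(19) + (-5)·(-2) = 35
Writing each c_i in base p = 5:
  c_1 = 16 = 1·5^0 + 3·5^1
  c_2 = 0
  c_3 = 89 = 4·5^0 + 2·5^1 + 3·5^2
  c_4 = 40 = 0·5^0 + 3·5^1 + 1·5^2
  c_5 = 35 = 0·5^0 + 2·5^1 + 1·5^2
Factor λ_0 = (1, 0, 4, 0, 0)
Factor λ_1 = (3, 0, 2, 3, 2)
Factor λ_2 = (0, 0, 3, 1, 1)

((1, 0, 4, 0, 0), (3, 0, 2, 3, 2), (0, 0, 3, 1, 1))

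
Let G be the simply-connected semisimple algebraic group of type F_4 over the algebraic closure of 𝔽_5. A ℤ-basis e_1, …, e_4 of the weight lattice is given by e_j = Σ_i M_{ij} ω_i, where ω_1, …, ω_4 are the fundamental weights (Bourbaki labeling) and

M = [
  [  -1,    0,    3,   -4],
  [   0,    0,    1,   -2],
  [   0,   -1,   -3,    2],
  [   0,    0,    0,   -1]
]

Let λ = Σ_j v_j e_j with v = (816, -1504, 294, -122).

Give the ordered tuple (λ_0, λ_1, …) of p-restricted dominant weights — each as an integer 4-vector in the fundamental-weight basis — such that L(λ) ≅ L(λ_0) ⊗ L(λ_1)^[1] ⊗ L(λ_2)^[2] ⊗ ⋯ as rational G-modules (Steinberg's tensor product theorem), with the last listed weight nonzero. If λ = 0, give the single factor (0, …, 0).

Change of basis e → ω: c = M·v where v = (816, -1504, 294, -122):
  c_1 = (-1)·(816) + (0)·(-1504) + (3)·(294) + (-4)·(-122) = 554
  c_2 = (0)·(816) + (0)·(-1504) + (1)·(294) + (-2)·(-122) = 538
  c_3 = (0)·(816) + (-1)·(-1504) + (-3)·(294) + (2)·(-122) = 378
  c_4 = (0)·(816) + (0)·(-1504) + (0)·(294) + (-1)·(-122) = 122
p = 5; digits c_i = Σ_j d_{ij}·5^j, 0 ≤ d_{ij} < 5:
  c_1 = 554 = 4·5^0 + 0·5^1 + 2·5^2 + 4·5^3
  c_2 = 538 = 3·5^0 + 2·5^1 + 1·5^2 + 4·5^3
  c_3 = 378 = 3·5^0 + 0·5^1 + 0·5^2 + 3·5^3
  c_4 = 122 = 2·5^0 + 4·5^1 + 4·5^2
Factor λ_0 = (4, 3, 3, 2)
Factor λ_1 = (0, 2, 0, 4)
Factor λ_2 = (2, 1, 0, 4)
Factor λ_3 = (4, 4, 3, 0)

((4, 3, 3, 2), (0, 2, 0, 4), (2, 1, 0, 4), (4, 4, 3, 0))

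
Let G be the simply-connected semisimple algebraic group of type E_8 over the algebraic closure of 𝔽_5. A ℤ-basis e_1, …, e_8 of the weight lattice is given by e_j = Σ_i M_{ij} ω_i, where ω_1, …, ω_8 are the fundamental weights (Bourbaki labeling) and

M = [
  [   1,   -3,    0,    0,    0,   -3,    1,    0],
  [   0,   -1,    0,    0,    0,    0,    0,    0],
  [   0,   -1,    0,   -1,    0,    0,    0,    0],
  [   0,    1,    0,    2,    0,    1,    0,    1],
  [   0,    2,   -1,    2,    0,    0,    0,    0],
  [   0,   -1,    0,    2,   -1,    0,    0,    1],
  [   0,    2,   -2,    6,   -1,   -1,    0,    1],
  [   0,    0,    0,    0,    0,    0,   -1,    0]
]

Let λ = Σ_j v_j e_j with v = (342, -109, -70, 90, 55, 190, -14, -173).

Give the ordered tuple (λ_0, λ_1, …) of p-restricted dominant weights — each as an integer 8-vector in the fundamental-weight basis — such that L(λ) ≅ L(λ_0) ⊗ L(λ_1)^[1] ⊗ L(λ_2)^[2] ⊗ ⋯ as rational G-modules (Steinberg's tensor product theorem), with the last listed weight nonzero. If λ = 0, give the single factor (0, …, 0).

Compute c_i = Σ_j M_{ij} v_j with v = (342, -109, -70, 90, 55, 190, -14, -173):
  c_1 = (1)·(342) + (-3)·(-109) + (0)·(-70) + (0)·(90) + (0)·(55) + (-3)·(190) + (1)·(-14) + (0)·(-173) = 85
  c_2 = (0)·(342) + (-1)·(-109) + (0)·(-70) + (0)·(90) + (0)·(55) + (0)·(190) + (0)·(-14) + (0)·(-173) = 109
  c_3 = (0)·(342) + (-1)·(-109) + (0)·(-70) + (-1)·(90) + (0)·(55) + (0)·(190) + (0)·(-14) + (0)·(-173) = 19
  c_4 = (0)·(342) + (1)·(-109) + (0)·(-70) + (2)·(90) + (0)·(55) + (1)·(190) + (0)·(-14) + (1)·(-173) = 88
  c_5 = (0)·(342) + (2)·(-109) + (-1)·(-70) + (2)·(90) + (0)·(55) + (0)·(190) + (0)·(-14) + (0)·(-173) = 32
  c_6 = (0)·(342) + (-1)·(-109) + (0)·(-70) + (2)·(90) + (-1)·(55) + (0)·(190) + (0)·(-14) + (1)·(-173) = 61
  c_7 = (0)·(342) + (2)·(-109) + (-2)·(-70) + (6)·(90) + (-1)·(55) + (-1)·(190) + (0)·(-14) + (1)·(-173) = 44
  c_8 = (0)·(342) + (0)·(-109) + (0)·(-70) + (0)·(90) + (0)·(55) + (0)·(190) + (-1)·(-14) + (0)·(-173) = 14
Expand coordinatewise in base 5:
  c_1 = 85 = 0·5^0 + 2·5^1 + 3·5^2
  c_2 = 109 = 4·5^0 + 1·5^1 + 4·5^2
  c_3 = 19 = 4·5^0 + 3·5^1
  c_4 = 88 = 3·5^0 + 2·5^1 + 3·5^2
  c_5 = 32 = 2·5^0 + 1·5^1 + 1·5^2
  c_6 = 61 = 1·5^0 + 2·5^1 + 2·5^2
  c_7 = 44 = 4·5^0 + 3·5^1 + 1·5^2
  c_8 = 14 = 4·5^0 + 2·5^1
Factor λ_0 = (0, 4, 4, 3, 2, 1, 4, 4)
Factor λ_1 = (2, 1, 3, 2, 1, 2, 3, 2)
Factor λ_2 = (3, 4, 0, 3, 1, 2, 1, 0)

((0, 4, 4, 3, 2, 1, 4, 4), (2, 1, 3, 2, 1, 2, 3, 2), (3, 4, 0, 3, 1, 2, 1, 0))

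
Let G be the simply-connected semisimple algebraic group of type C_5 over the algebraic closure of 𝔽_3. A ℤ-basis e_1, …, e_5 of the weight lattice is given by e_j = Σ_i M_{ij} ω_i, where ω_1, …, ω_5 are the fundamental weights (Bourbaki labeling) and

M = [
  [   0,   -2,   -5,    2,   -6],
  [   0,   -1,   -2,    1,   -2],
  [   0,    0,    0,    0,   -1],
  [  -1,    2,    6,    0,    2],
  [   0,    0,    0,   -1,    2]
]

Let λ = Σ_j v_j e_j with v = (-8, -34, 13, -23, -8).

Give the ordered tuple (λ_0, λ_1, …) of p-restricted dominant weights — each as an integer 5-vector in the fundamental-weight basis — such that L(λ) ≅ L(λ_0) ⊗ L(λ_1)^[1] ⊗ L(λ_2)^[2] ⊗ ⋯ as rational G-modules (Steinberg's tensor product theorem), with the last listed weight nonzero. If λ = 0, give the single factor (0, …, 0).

Change of basis e → ω: c = M·v where v = (-8, -34, 13, -23, -8):
  c_1 = (0)·(-8) + (-2)·(-34) + (-5)·(13) + (2)·(-23) + (-6)·(-8) = 5
  c_2 = (0)·(-8) + (-1)·(-34) + (-2)·(13) + (1)·(-23) + (-2)·(-8) = 1
  c_3 = (0)·(-8) + (0)·(-34) + 0·13 + (0)·(-23) + (-1)·(-8) = 8
  c_4 = (-1)·(-8) + (2)·(-34) + 6·13 + (0)·(-23) + (2)·(-8) = 2
  c_5 = (0)·(-8) + (0)·(-34) + 0·13 + (-1)·(-23) + (2)·(-8) = 7
Writing each c_i in base p = 3:
  c_1 = 5 = 2·3^0 + 1·3^1
  c_2 = 1 = 1·3^0
  c_3 = 8 = 2·3^0 + 2·3^1
  c_4 = 2 = 2·3^0
  c_5 = 7 = 1·3^0 + 2·3^1
p-restricted factor λ_0 = (2, 1, 2, 2, 1)
p-restricted factor λ_1 = (1, 0, 2, 0, 2)

((2, 1, 2, 2, 1), (1, 0, 2, 0, 2))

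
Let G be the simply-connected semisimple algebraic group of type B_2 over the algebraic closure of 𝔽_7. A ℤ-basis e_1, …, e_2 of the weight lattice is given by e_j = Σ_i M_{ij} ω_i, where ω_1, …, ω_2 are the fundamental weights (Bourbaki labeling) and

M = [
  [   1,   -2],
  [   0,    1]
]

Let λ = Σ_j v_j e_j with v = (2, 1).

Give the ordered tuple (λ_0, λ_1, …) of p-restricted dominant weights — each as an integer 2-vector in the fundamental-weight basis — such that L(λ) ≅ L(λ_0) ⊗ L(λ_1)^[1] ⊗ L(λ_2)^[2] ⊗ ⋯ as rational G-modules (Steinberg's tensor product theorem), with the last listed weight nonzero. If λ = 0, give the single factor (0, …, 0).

((0, 1),)

Compute c_i = Σ_j M_{ij} v_j with v = (2, 1):
  c_1 = 1·2 + (-2)·(1) = 0
  c_2 = 0·2 + 1·1 = 1
Expand coordinatewise in base 7:
  c_1 = 0
  c_2 = 1 = 1·7^0
p-restricted factor λ_0 = (0, 1)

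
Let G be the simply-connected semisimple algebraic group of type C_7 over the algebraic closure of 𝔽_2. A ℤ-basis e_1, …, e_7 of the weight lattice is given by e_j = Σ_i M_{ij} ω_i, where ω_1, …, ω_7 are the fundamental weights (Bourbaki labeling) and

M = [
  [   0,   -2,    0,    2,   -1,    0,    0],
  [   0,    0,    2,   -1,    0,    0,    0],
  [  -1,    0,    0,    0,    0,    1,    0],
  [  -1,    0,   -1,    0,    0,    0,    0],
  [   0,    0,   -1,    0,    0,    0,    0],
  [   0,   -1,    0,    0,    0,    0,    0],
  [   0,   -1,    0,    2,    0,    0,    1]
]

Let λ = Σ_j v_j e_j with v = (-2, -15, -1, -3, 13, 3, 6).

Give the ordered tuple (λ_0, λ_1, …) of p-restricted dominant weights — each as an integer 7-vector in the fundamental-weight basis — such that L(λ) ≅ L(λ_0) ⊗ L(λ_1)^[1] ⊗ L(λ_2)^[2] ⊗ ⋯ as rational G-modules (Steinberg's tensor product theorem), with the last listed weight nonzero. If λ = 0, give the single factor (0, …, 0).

Change of basis e → ω: c = M·v where v = (-2, -15, -1, -3, 13, 3, 6):
  c_1 = (0)·(-2) + (-2)·(-15) + (0)·(-1) + (2)·(-3) + (-1)·(13) + 0·3 + 0·6 = 11
  c_2 = (0)·(-2) + (0)·(-15) + (2)·(-1) + (-1)·(-3) + 0·13 + 0·3 + 0·6 = 1
  c_3 = (-1)·(-2) + (0)·(-15) + (0)·(-1) + (0)·(-3) + 0·13 + 1·3 + 0·6 = 5
  c_4 = (-1)·(-2) + (0)·(-15) + (-1)·(-1) + (0)·(-3) + 0·13 + 0·3 + 0·6 = 3
  c_5 = (0)·(-2) + (0)·(-15) + (-1)·(-1) + (0)·(-3) + 0·13 + 0·3 + 0·6 = 1
  c_6 = (0)·(-2) + (-1)·(-15) + (0)·(-1) + (0)·(-3) + 0·13 + 0·3 + 0·6 = 15
  c_7 = (0)·(-2) + (-1)·(-15) + (0)·(-1) + (2)·(-3) + 0·13 + 0·3 + 1·6 = 15
Expand coordinatewise in base 2:
  c_1 = 11 = 1·2^0 + 1·2^1 + 0·2^2 + 1·2^3
  c_2 = 1 = 1·2^0
  c_3 = 5 = 1·2^0 + 0·2^1 + 1·2^2
  c_4 = 3 = 1·2^0 + 1·2^1
  c_5 = 1 = 1·2^0
  c_6 = 15 = 1·2^0 + 1·2^1 + 1·2^2 + 1·2^3
  c_7 = 15 = 1·2^0 + 1·2^1 + 1·2^2 + 1·2^3
Factor λ_0 = (1, 1, 1, 1, 1, 1, 1)
Factor λ_1 = (1, 0, 0, 1, 0, 1, 1)
Factor λ_2 = (0, 0, 1, 0, 0, 1, 1)
Factor λ_3 = (1, 0, 0, 0, 0, 1, 1)

((1, 1, 1, 1, 1, 1, 1), (1, 0, 0, 1, 0, 1, 1), (0, 0, 1, 0, 0, 1, 1), (1, 0, 0, 0, 0, 1, 1))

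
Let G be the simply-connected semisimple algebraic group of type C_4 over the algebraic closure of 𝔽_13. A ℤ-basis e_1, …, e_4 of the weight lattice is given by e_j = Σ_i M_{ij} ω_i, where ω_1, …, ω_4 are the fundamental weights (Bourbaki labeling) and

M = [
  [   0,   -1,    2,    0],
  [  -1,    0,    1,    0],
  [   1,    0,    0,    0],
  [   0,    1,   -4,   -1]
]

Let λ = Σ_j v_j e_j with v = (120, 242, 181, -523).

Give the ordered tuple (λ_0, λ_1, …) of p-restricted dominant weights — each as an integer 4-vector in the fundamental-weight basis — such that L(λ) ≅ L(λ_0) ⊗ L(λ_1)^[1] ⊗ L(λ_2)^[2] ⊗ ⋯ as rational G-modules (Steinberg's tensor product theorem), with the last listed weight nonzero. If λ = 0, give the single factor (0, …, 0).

ω-coordinates c = M·v, v = (120, 242, 181, -523):
  c_1 = (0)·(120) + (-1)·(242) + (2)·(181) + (0)·(-523) = 120
  c_2 = (-1)·(120) + (0)·(242) + (1)·(181) + (0)·(-523) = 61
  c_3 = (1)·(120) + (0)·(242) + (0)·(181) + (0)·(-523) = 120
  c_4 = (0)·(120) + (1)·(242) + (-4)·(181) + (-1)·(-523) = 41
Base-13 expansion of each c_i:
  c_1 = 120 = 3·13^0 + 9·13^1
  c_2 = 61 = 9·13^0 + 4·13^1
  c_3 = 120 = 3·13^0 + 9·13^1
  c_4 = 41 = 2·13^0 + 3·13^1
p-restricted factor λ_0 = (3, 9, 3, 2)
p-restricted factor λ_1 = (9, 4, 9, 3)

((3, 9, 3, 2), (9, 4, 9, 3))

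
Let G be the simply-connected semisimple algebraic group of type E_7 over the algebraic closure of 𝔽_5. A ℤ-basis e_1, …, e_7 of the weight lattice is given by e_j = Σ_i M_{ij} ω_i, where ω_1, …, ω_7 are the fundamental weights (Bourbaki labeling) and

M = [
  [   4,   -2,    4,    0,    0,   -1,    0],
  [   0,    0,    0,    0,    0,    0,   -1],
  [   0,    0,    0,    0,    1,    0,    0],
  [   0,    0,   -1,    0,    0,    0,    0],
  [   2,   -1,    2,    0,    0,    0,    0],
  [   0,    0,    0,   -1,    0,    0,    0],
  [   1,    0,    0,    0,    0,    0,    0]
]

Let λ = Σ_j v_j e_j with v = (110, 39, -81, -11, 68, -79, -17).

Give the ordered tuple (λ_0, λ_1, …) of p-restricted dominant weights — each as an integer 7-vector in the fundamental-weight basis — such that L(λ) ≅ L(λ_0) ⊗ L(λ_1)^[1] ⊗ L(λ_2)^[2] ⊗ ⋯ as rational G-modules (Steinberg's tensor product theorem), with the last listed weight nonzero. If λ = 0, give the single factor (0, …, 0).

((2, 2, 3, 1, 4, 1, 0), (3, 3, 3, 1, 3, 2, 2), (4, 0, 2, 3, 0, 0, 4))

Converting to the ω-basis (c_i = row i of M dotted with v = (110, 39, -81, -11, 68, -79, -17)):
  c_1 = (4)·(110) + (-2)·(39) + (4)·(-81) + (0)·(-11) + (0)·(68) + (-1)·(-79) + (0)·(-17) = 117
  c_2 = (0)·(110) + (0)·(39) + (0)·(-81) + (0)·(-11) + (0)·(68) + (0)·(-79) + (-1)·(-17) = 17
  c_3 = (0)·(110) + (0)·(39) + (0)·(-81) + (0)·(-11) + (1)·(68) + (0)·(-79) + (0)·(-17) = 68
  c_4 = (0)·(110) + (0)·(39) + (-1)·(-81) + (0)·(-11) + (0)·(68) + (0)·(-79) + (0)·(-17) = 81
  c_5 = (2)·(110) + (-1)·(39) + (2)·(-81) + (0)·(-11) + (0)·(68) + (0)·(-79) + (0)·(-17) = 19
  c_6 = (0)·(110) + (0)·(39) + (0)·(-81) + (-1)·(-11) + (0)·(68) + (0)·(-79) + (0)·(-17) = 11
  c_7 = (1)·(110) + (0)·(39) + (0)·(-81) + (0)·(-11) + (0)·(68) + (0)·(-79) + (0)·(-17) = 110
Base-5 expansion of each c_i:
  c_1 = 117 = 2·5^0 + 3·5^1 + 4·5^2
  c_2 = 17 = 2·5^0 + 3·5^1
  c_3 = 68 = 3·5^0 + 3·5^1 + 2·5^2
  c_4 = 81 = 1·5^0 + 1·5^1 + 3·5^2
  c_5 = 19 = 4·5^0 + 3·5^1
  c_6 = 11 = 1·5^0 + 2·5^1
  c_7 = 110 = 0·5^0 + 2·5^1 + 4·5^2
p-restricted factor λ_0 = (2, 2, 3, 1, 4, 1, 0)
p-restricted factor λ_1 = (3, 3, 3, 1, 3, 2, 2)
p-restricted factor λ_2 = (4, 0, 2, 3, 0, 0, 4)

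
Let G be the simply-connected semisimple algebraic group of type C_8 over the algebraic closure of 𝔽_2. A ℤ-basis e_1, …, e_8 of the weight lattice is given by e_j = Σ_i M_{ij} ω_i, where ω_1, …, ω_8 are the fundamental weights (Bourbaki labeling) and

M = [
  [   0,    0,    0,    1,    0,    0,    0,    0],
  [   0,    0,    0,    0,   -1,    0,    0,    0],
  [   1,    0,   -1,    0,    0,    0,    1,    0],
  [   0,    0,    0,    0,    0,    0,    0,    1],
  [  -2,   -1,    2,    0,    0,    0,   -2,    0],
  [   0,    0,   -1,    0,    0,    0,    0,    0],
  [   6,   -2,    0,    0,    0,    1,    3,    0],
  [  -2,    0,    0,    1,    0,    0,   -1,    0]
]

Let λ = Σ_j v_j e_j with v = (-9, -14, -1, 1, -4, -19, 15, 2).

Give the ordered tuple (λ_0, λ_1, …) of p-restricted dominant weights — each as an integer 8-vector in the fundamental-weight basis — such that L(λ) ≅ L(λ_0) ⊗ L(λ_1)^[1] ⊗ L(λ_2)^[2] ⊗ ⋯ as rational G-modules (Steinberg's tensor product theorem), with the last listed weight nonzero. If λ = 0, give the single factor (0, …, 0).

((1, 0, 1, 0, 0, 1, 0, 0), (0, 0, 1, 1, 0, 0, 0, 0), (0, 1, 1, 0, 0, 0, 0, 1))

Converting to the ω-basis (c_i = row i of M dotted with v = (-9, -14, -1, 1, -4, -19, 15, 2)):
  c_1 = 0*-9 + 0*-14 + 0*-1 + 1*1 + 0*-4 + 0*-19 + 0*15 + 0*2 = 1
  c_2 = 0*-9 + 0*-14 + 0*-1 + 0*1 + -1*-4 + 0*-19 + 0*15 + 0*2 = 4
  c_3 = 1*-9 + 0*-14 + -1*-1 + 0*1 + 0*-4 + 0*-19 + 1*15 + 0*2 = 7
  c_4 = 0*-9 + 0*-14 + 0*-1 + 0*1 + 0*-4 + 0*-19 + 0*15 + 1*2 = 2
  c_5 = -2*-9 + -1*-14 + 2*-1 + 0*1 + 0*-4 + 0*-19 + -2*15 + 0*2 = 0
  c_6 = 0*-9 + 0*-14 + -1*-1 + 0*1 + 0*-4 + 0*-19 + 0*15 + 0*2 = 1
  c_7 = 6*-9 + -2*-14 + 0*-1 + 0*1 + 0*-4 + 1*-19 + 3*15 + 0*2 = 0
  c_8 = -2*-9 + 0*-14 + 0*-1 + 1*1 + 0*-4 + 0*-19 + -1*15 + 0*2 = 4
p = 2; digits c_i = Σ_j d_{ij}·2^j, 0 ≤ d_{ij} < 2:
  c_1 = 1 = 1·2^0
  c_2 = 4 = 0·2^0 + 0·2^1 + 1·2^2
  c_3 = 7 = 1·2^0 + 1·2^1 + 1·2^2
  c_4 = 2 = 0·2^0 + 1·2^1
  c_5 = 0
  c_6 = 1 = 1·2^0
  c_7 = 0
  c_8 = 4 = 0·2^0 + 0·2^1 + 1·2^2
λ_0 = (1, 0, 1, 0, 0, 1, 0, 0)
λ_1 = (0, 0, 1, 1, 0, 0, 0, 0)
λ_2 = (0, 1, 1, 0, 0, 0, 0, 1)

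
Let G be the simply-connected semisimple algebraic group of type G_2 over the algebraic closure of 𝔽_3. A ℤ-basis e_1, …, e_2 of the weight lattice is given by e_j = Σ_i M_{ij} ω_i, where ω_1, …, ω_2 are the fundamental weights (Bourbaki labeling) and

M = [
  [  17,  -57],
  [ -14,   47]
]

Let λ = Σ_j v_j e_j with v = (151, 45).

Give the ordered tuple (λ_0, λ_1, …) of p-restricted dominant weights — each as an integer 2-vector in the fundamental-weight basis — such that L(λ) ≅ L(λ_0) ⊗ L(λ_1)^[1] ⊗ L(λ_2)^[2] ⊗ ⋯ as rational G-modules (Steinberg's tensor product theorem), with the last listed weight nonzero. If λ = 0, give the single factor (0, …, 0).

ω-coordinates c = M·v, v = (151, 45):
  c_1 = 17·151 + (-57)·(45) = 2
  c_2 = (-14)·(151) + 47·45 = 1
Expand coordinatewise in base 3:
  c_1 = 2 = 2·3^0
  c_2 = 1 = 1·3^0
p-restricted factor λ_0 = (2, 1)

((2, 1),)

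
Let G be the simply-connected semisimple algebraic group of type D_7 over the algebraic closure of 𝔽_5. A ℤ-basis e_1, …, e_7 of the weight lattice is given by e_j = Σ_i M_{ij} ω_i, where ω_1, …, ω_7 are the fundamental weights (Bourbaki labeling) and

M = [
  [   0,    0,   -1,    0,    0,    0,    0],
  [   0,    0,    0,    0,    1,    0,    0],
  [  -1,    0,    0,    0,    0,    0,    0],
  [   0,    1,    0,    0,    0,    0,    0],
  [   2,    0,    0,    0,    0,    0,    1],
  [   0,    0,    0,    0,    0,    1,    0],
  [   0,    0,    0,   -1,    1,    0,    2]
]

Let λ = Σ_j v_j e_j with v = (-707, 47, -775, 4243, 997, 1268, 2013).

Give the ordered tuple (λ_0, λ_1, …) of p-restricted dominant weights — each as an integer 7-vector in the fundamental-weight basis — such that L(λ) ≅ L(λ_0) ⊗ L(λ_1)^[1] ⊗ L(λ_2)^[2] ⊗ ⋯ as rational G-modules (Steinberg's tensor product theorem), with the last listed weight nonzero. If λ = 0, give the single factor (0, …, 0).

Change of basis e → ω: c = M·v where v = (-707, 47, -775, 4243, 997, 1268, 2013):
  c_1 = (0)·(-707) + (0)·(47) + (-1)·(-775) + (0)·(4243) + (0)·(997) + (0)·(1268) + (0)·(2013) = 775
  c_2 = (0)·(-707) + (0)·(47) + (0)·(-775) + (0)·(4243) + (1)·(997) + (0)·(1268) + (0)·(2013) = 997
  c_3 = (-1)·(-707) + (0)·(47) + (0)·(-775) + (0)·(4243) + (0)·(997) + (0)·(1268) + (0)·(2013) = 707
  c_4 = (0)·(-707) + (1)·(47) + (0)·(-775) + (0)·(4243) + (0)·(997) + (0)·(1268) + (0)·(2013) = 47
  c_5 = (2)·(-707) + (0)·(47) + (0)·(-775) + (0)·(4243) + (0)·(997) + (0)·(1268) + (1)·(2013) = 599
  c_6 = (0)·(-707) + (0)·(47) + (0)·(-775) + (0)·(4243) + (0)·(997) + (1)·(1268) + (0)·(2013) = 1268
  c_7 = (0)·(-707) + (0)·(47) + (0)·(-775) + (-1)·(4243) + (1)·(997) + (0)·(1268) + (2)·(2013) = 780
Expand coordinatewise in base 5:
  c_1 = 775 = 0·5^0 + 0·5^1 + 1·5^2 + 1·5^3 + 1·5^4
  c_2 = 997 = 2·5^0 + 4·5^1 + 4·5^2 + 2·5^3 + 1·5^4
  c_3 = 707 = 2·5^0 + 1·5^1 + 3·5^2 + 0·5^3 + 1·5^4
  c_4 = 47 = 2·5^0 + 4·5^1 + 1·5^2
  c_5 = 599 = 4·5^0 + 4·5^1 + 3·5^2 + 4·5^3
  c_6 = 1268 = 3·5^0 + 3·5^1 + 0·5^2 + 0·5^3 + 2·5^4
  c_7 = 780 = 0·5^0 + 1·5^1 + 1·5^2 + 1·5^3 + 1·5^4
λ_0 = (0, 2, 2, 2, 4, 3, 0)
λ_1 = (0, 4, 1, 4, 4, 3, 1)
λ_2 = (1, 4, 3, 1, 3, 0, 1)
λ_3 = (1, 2, 0, 0, 4, 0, 1)
λ_4 = (1, 1, 1, 0, 0, 2, 1)

((0, 2, 2, 2, 4, 3, 0), (0, 4, 1, 4, 4, 3, 1), (1, 4, 3, 1, 3, 0, 1), (1, 2, 0, 0, 4, 0, 1), (1, 1, 1, 0, 0, 2, 1))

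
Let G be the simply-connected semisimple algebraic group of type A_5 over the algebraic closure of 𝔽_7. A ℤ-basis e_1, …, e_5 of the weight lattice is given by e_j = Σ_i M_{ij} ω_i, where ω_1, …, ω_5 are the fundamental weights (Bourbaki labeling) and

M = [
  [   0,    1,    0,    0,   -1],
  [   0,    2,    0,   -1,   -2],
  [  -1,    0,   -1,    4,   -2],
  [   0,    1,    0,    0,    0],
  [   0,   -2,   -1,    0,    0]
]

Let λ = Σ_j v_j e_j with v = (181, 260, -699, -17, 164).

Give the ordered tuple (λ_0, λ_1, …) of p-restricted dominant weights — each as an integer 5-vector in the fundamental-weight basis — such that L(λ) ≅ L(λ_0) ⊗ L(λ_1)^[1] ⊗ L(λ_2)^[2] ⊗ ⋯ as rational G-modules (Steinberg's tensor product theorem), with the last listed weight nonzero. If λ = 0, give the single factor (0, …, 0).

((5, 6, 3, 1, 4), (6, 1, 3, 2, 4), (1, 4, 2, 5, 3))

In the fundamental-weight basis, λ has coordinates c = M·v (v = (181, 260, -699, -17, 164)):
  c_1 = 0·181 + 1·260 + (0)·(-699) + (0)·(-17) + (-1)·(164) = 96
  c_2 = 0·181 + 2·260 + (0)·(-699) + (-1)·(-17) + (-2)·(164) = 209
  c_3 = (-1)·(181) + 0·260 + (-1)·(-699) + (4)·(-17) + (-2)·(164) = 122
  c_4 = 0·181 + 1·260 + (0)·(-699) + (0)·(-17) + 0·164 = 260
  c_5 = 0·181 + (-2)·(260) + (-1)·(-699) + (0)·(-17) + 0·164 = 179
Writing each c_i in base p = 7:
  c_1 = 96 = 5·7^0 + 6·7^1 + 1·7^2
  c_2 = 209 = 6·7^0 + 1·7^1 + 4·7^2
  c_3 = 122 = 3·7^0 + 3·7^1 + 2·7^2
  c_4 = 260 = 1·7^0 + 2·7^1 + 5·7^2
  c_5 = 179 = 4·7^0 + 4·7^1 + 3·7^2
p-restricted factor λ_0 = (5, 6, 3, 1, 4)
p-restricted factor λ_1 = (6, 1, 3, 2, 4)
p-restricted factor λ_2 = (1, 4, 2, 5, 3)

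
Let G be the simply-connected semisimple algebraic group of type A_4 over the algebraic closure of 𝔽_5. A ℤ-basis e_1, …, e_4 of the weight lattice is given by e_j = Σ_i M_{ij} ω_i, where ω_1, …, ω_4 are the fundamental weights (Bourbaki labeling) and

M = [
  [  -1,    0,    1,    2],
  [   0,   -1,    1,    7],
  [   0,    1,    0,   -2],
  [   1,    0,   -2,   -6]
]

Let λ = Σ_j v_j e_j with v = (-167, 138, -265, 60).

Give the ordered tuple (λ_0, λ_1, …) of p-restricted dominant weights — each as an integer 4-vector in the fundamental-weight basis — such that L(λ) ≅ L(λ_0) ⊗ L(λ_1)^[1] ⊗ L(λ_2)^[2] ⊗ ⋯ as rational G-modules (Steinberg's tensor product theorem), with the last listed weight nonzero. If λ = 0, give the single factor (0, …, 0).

((2, 2, 3, 3), (4, 3, 3, 0))

Change of basis e → ω: c = M·v where v = (-167, 138, -265, 60):
  c_1 = -1*-167 + 0*138 + 1*-265 + 2*60 = 22
  c_2 = 0*-167 + -1*138 + 1*-265 + 7*60 = 17
  c_3 = 0*-167 + 1*138 + 0*-265 + -2*60 = 18
  c_4 = 1*-167 + 0*138 + -2*-265 + -6*60 = 3
Writing each c_i in base p = 5:
  c_1 = 22 = 2·5^0 + 4·5^1
  c_2 = 17 = 2·5^0 + 3·5^1
  c_3 = 18 = 3·5^0 + 3·5^1
  c_4 = 3 = 3·5^0
Factor λ_0 = (2, 2, 3, 3)
Factor λ_1 = (4, 3, 3, 0)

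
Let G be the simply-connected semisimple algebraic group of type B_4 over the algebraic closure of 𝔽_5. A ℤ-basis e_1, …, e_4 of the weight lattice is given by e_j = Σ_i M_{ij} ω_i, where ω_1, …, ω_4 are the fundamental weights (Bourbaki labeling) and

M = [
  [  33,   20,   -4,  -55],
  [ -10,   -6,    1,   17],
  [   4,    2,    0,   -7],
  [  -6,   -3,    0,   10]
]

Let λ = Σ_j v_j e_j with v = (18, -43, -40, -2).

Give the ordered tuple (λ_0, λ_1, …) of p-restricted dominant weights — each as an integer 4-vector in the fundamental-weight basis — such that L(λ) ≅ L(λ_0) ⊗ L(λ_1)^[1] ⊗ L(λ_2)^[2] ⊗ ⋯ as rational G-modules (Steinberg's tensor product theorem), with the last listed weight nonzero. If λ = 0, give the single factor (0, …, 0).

((4, 4, 0, 1),)

Compute c_i = Σ_j M_{ij} v_j with v = (18, -43, -40, -2):
  c_1 = 33*18 + 20*-43 + -4*-40 + -55*-2 = 4
  c_2 = -10*18 + -6*-43 + 1*-40 + 17*-2 = 4
  c_3 = 4*18 + 2*-43 + 0*-40 + -7*-2 = 0
  c_4 = -6*18 + -3*-43 + 0*-40 + 10*-2 = 1
Expand coordinatewise in base 5:
  c_1 = 4 = 4·5^0
  c_2 = 4 = 4·5^0
  c_3 = 0
  c_4 = 1 = 1·5^0
Factor λ_0 = (4, 4, 0, 1)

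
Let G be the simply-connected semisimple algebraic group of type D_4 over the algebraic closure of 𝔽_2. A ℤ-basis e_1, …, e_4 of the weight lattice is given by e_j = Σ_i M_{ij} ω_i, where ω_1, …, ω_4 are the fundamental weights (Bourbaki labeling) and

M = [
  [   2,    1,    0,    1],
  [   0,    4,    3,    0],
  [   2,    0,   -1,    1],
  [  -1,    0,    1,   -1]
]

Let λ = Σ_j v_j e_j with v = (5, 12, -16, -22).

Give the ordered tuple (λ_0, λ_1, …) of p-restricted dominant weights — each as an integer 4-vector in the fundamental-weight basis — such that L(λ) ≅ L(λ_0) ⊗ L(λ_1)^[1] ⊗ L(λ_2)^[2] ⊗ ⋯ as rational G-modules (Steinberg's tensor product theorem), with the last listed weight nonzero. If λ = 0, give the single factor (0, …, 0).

((0, 0, 0, 1), (0, 0, 0, 0), (0, 0, 1, 0))

In the fundamental-weight basis, λ has coordinates c = M·v (v = (5, 12, -16, -22)):
  c_1 = (2)·(5) + (1)·(12) + (0)·(-16) + (1)·(-22) = 0
  c_2 = (0)·(5) + (4)·(12) + (3)·(-16) + (0)·(-22) = 0
  c_3 = (2)·(5) + (0)·(12) + (-1)·(-16) + (1)·(-22) = 4
  c_4 = (-1)·(5) + (0)·(12) + (1)·(-16) + (-1)·(-22) = 1
Expand coordinatewise in base 2:
  c_1 = 0
  c_2 = 0
  c_3 = 4 = 0·2^0 + 0·2^1 + 1·2^2
  c_4 = 1 = 1·2^0
p-restricted factor λ_0 = (0, 0, 0, 1)
p-restricted factor λ_1 = (0, 0, 0, 0)
p-restricted factor λ_2 = (0, 0, 1, 0)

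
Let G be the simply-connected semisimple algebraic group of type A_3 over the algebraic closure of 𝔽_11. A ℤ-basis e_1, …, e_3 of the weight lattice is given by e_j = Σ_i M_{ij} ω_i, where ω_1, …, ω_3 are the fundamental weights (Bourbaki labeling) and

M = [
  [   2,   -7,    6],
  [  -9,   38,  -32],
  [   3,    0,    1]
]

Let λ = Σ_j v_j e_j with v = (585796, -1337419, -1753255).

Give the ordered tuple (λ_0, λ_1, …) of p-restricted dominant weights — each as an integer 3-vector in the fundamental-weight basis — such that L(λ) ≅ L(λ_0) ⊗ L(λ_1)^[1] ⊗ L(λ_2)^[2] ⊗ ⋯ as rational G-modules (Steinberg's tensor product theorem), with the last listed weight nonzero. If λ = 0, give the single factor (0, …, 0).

((3, 9, 8), (7, 2, 1), (5, 6, 1), (10, 7, 3))

Change of basis e → ω: c = M·v where v = (585796, -1337419, -1753255):
  c_1 = 2*585796 + -7*-1337419 + 6*-1753255 = 13995
  c_2 = -9*585796 + 38*-1337419 + -32*-1753255 = 10074
  c_3 = 3*585796 + 0*-1337419 + 1*-1753255 = 4133
Writing each c_i in base p = 11:
  c_1 = 13995 = 3·11^0 + 7·11^1 + 5·11^2 + 10·11^3
  c_2 = 10074 = 9·11^0 + 2·11^1 + 6·11^2 + 7·11^3
  c_3 = 4133 = 8·11^0 + 1·11^1 + 1·11^2 + 3·11^3
λ_0 = (3, 9, 8)
λ_1 = (7, 2, 1)
λ_2 = (5, 6, 1)
λ_3 = (10, 7, 3)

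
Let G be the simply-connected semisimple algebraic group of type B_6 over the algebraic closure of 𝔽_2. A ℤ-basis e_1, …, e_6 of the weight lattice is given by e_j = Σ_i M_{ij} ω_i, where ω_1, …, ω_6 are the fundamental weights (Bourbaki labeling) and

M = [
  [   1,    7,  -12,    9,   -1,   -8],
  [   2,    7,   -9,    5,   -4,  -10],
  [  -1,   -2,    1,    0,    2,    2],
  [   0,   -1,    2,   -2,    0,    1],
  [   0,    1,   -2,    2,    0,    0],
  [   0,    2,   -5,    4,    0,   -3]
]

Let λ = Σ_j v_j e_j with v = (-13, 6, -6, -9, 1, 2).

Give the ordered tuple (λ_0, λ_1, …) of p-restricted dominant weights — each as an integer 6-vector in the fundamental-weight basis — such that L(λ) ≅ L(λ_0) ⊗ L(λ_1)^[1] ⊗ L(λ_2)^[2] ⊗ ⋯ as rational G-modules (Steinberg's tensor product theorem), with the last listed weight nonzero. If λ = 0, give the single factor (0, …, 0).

((1, 1, 1, 0, 0, 0), (1, 0, 0, 1, 0, 0))

Converting to the ω-basis (c_i = row i of M dotted with v = (-13, 6, -6, -9, 1, 2)):
  c_1 = (1)·(-13) + 7·6 + (-12)·(-6) + (9)·(-9) + (-1)·(1) + (-8)·(2) = 3
  c_2 = (2)·(-13) + 7·6 + (-9)·(-6) + (5)·(-9) + (-4)·(1) + (-10)·(2) = 1
  c_3 = (-1)·(-13) + (-2)·(6) + (1)·(-6) + (0)·(-9) + 2·1 + 2·2 = 1
  c_4 = (0)·(-13) + (-1)·(6) + (2)·(-6) + (-2)·(-9) + 0·1 + 1·2 = 2
  c_5 = (0)·(-13) + 1·6 + (-2)·(-6) + (2)·(-9) + 0·1 + 0·2 = 0
  c_6 = (0)·(-13) + 2·6 + (-5)·(-6) + (4)·(-9) + 0·1 + (-3)·(2) = 0
p = 2; digits c_i = Σ_j d_{ij}·2^j, 0 ≤ d_{ij} < 2:
  c_1 = 3 = 1·2^0 + 1·2^1
  c_2 = 1 = 1·2^0
  c_3 = 1 = 1·2^0
  c_4 = 2 = 0·2^0 + 1·2^1
  c_5 = 0
  c_6 = 0
Factor λ_0 = (1, 1, 1, 0, 0, 0)
Factor λ_1 = (1, 0, 0, 1, 0, 0)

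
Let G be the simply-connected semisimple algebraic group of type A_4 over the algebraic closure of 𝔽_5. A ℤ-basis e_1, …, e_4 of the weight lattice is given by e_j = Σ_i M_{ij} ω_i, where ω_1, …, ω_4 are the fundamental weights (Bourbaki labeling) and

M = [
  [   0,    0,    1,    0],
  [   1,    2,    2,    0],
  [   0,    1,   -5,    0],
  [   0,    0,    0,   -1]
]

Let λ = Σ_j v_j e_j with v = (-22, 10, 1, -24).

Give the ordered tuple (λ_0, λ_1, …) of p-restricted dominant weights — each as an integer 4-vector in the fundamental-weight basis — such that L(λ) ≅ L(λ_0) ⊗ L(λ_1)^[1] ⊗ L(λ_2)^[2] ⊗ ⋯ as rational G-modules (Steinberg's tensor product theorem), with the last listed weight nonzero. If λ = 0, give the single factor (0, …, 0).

ω-coordinates c = M·v, v = (-22, 10, 1, -24):
  c_1 = (0)·(-22) + (0)·(10) + (1)·(1) + (0)·(-24) = 1
  c_2 = (1)·(-22) + (2)·(10) + (2)·(1) + (0)·(-24) = 0
  c_3 = (0)·(-22) + (1)·(10) + (-5)·(1) + (0)·(-24) = 5
  c_4 = (0)·(-22) + (0)·(10) + (0)·(1) + (-1)·(-24) = 24
Writing each c_i in base p = 5:
  c_1 = 1 = 1·5^0
  c_2 = 0
  c_3 = 5 = 0·5^0 + 1·5^1
  c_4 = 24 = 4·5^0 + 4·5^1
Factor λ_0 = (1, 0, 0, 4)
Factor λ_1 = (0, 0, 1, 4)

((1, 0, 0, 4), (0, 0, 1, 4))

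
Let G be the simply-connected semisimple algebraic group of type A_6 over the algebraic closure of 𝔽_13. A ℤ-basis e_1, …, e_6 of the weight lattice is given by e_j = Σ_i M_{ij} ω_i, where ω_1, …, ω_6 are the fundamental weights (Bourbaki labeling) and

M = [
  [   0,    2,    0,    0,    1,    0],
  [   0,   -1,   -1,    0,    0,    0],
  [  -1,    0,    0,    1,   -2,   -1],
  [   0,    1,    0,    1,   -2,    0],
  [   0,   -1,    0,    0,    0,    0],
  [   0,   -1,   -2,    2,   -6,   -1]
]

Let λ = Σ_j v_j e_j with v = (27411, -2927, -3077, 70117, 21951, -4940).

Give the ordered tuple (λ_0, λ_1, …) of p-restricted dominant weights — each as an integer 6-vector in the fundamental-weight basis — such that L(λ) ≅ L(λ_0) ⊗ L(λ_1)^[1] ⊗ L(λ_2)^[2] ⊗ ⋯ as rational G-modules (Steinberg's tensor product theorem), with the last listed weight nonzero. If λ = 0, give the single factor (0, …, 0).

Change of basis e → ω: c = M·v where v = (27411, -2927, -3077, 70117, 21951, -4940):
  c_1 = 0*27411 + 2*-2927 + 0*-3077 + 0*70117 + 1*21951 + 0*-4940 = 16097
  c_2 = 0*27411 + -1*-2927 + -1*-3077 + 0*70117 + 0*21951 + 0*-4940 = 6004
  c_3 = -1*27411 + 0*-2927 + 0*-3077 + 1*70117 + -2*21951 + -1*-4940 = 3744
  c_4 = 0*27411 + 1*-2927 + 0*-3077 + 1*70117 + -2*21951 + 0*-4940 = 23288
  c_5 = 0*27411 + -1*-2927 + 0*-3077 + 0*70117 + 0*21951 + 0*-4940 = 2927
  c_6 = 0*27411 + -1*-2927 + -2*-3077 + 2*70117 + -6*21951 + -1*-4940 = 22549
Writing each c_i in base p = 13:
  c_1 = 16097 = 3·13^0 + 3·13^1 + 4·13^2 + 7·13^3
  c_2 = 6004 = 11·13^0 + 6·13^1 + 9·13^2 + 2·13^3
  c_3 = 3744 = 0·13^0 + 2·13^1 + 9·13^2 + 1·13^3
  c_4 = 23288 = 5·13^0 + 10·13^1 + 7·13^2 + 10·13^3
  c_5 = 2927 = 2·13^0 + 4·13^1 + 4·13^2 + 1·13^3
  c_6 = 22549 = 7·13^0 + 5·13^1 + 3·13^2 + 10·13^3
Factor λ_0 = (3, 11, 0, 5, 2, 7)
Factor λ_1 = (3, 6, 2, 10, 4, 5)
Factor λ_2 = (4, 9, 9, 7, 4, 3)
Factor λ_3 = (7, 2, 1, 10, 1, 10)

((3, 11, 0, 5, 2, 7), (3, 6, 2, 10, 4, 5), (4, 9, 9, 7, 4, 3), (7, 2, 1, 10, 1, 10))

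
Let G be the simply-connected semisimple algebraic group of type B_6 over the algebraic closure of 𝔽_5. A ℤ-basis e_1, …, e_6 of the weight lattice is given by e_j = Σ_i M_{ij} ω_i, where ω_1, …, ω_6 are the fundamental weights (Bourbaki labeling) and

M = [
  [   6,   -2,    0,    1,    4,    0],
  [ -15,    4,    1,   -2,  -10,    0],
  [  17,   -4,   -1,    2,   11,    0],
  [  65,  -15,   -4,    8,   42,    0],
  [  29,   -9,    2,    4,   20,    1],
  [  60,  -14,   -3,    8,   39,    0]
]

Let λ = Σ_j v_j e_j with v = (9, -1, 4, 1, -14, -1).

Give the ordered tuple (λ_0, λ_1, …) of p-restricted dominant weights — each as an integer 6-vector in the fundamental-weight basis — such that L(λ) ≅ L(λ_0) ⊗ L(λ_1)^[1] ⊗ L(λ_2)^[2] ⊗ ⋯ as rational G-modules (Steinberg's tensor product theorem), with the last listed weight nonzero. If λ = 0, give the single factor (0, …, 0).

((1, 3, 1, 4, 1, 4),)

Compute c_i = Σ_j M_{ij} v_j with v = (9, -1, 4, 1, -14, -1):
  c_1 = 6*9 + -2*-1 + 0*4 + 1*1 + 4*-14 + 0*-1 = 1
  c_2 = -15*9 + 4*-1 + 1*4 + -2*1 + -10*-14 + 0*-1 = 3
  c_3 = 17*9 + -4*-1 + -1*4 + 2*1 + 11*-14 + 0*-1 = 1
  c_4 = 65*9 + -15*-1 + -4*4 + 8*1 + 42*-14 + 0*-1 = 4
  c_5 = 29*9 + -9*-1 + 2*4 + 4*1 + 20*-14 + 1*-1 = 1
  c_6 = 60*9 + -14*-1 + -3*4 + 8*1 + 39*-14 + 0*-1 = 4
p = 5; digits c_i = Σ_j d_{ij}·5^j, 0 ≤ d_{ij} < 5:
  c_1 = 1 = 1·5^0
  c_2 = 3 = 3·5^0
  c_3 = 1 = 1·5^0
  c_4 = 4 = 4·5^0
  c_5 = 1 = 1·5^0
  c_6 = 4 = 4·5^0
Factor λ_0 = (1, 3, 1, 4, 1, 4)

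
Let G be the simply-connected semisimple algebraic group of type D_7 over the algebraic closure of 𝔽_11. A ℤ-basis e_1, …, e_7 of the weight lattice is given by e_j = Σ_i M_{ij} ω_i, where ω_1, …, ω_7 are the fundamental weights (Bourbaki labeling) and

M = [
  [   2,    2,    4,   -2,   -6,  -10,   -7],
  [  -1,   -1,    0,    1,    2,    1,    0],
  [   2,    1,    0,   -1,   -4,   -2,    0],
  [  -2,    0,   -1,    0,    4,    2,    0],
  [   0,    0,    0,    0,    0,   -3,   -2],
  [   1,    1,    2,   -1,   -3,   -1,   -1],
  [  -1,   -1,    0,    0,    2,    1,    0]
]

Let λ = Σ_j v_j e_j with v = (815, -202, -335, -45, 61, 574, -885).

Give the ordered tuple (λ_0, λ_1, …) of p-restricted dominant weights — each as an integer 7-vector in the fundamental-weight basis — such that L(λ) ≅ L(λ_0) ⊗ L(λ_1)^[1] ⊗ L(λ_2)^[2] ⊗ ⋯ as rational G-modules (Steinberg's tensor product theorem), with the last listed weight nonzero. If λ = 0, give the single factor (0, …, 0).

((10, 5, 4, 9, 4, 6, 6), (5, 3, 7, 8, 4, 10, 7))

ω-coordinates c = M·v, v = (815, -202, -335, -45, 61, 574, -885):
  c_1 = 2*815 + 2*-202 + 4*-335 + -2*-45 + -6*61 + -10*574 + -7*-885 = 65
  c_2 = -1*815 + -1*-202 + 0*-335 + 1*-45 + 2*61 + 1*574 + 0*-885 = 38
  c_3 = 2*815 + 1*-202 + 0*-335 + -1*-45 + -4*61 + -2*574 + 0*-885 = 81
  c_4 = -2*815 + 0*-202 + -1*-335 + 0*-45 + 4*61 + 2*574 + 0*-885 = 97
  c_5 = 0*815 + 0*-202 + 0*-335 + 0*-45 + 0*61 + -3*574 + -2*-885 = 48
  c_6 = 1*815 + 1*-202 + 2*-335 + -1*-45 + -3*61 + -1*574 + -1*-885 = 116
  c_7 = -1*815 + -1*-202 + 0*-335 + 0*-45 + 2*61 + 1*574 + 0*-885 = 83
Writing each c_i in base p = 11:
  c_1 = 65 = 10·11^0 + 5·11^1
  c_2 = 38 = 5·11^0 + 3·11^1
  c_3 = 81 = 4·11^0 + 7·11^1
  c_4 = 97 = 9·11^0 + 8·11^1
  c_5 = 48 = 4·11^0 + 4·11^1
  c_6 = 116 = 6·11^0 + 10·11^1
  c_7 = 83 = 6·11^0 + 7·11^1
p-restricted factor λ_0 = (10, 5, 4, 9, 4, 6, 6)
p-restricted factor λ_1 = (5, 3, 7, 8, 4, 10, 7)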